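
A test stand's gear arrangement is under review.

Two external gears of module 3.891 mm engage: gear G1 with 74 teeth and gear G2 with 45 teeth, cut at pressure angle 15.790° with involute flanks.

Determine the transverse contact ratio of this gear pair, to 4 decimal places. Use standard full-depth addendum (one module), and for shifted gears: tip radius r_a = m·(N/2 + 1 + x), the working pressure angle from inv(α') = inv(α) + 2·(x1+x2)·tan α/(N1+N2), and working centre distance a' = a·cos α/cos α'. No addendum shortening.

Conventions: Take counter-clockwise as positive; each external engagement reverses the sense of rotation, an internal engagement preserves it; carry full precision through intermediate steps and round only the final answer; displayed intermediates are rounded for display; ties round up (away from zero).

2.0597

recognized (one external pair, fixed centres): single-mesh tooth geometry, m = 3.891, N1 = 74, N2 = 45
base radii: r_b1 = 138.534477, r_b2 = 84.243939
tip radii: r_a1 = 147.858000, r_a2 = 91.438500
no profile shift: α' = α, a' = a
action lengths: √(r_a1²−r_b1²) = 51.673850, √(r_a2²−r_b2²) = 35.552188
base pitch p_b = π·m·cos α = 11.762673
CR = (51.673850 + 35.552188 − 231.514500·sin 15.79000°)/11.762673 = 2.059744
contact ratio ≈ 2.0597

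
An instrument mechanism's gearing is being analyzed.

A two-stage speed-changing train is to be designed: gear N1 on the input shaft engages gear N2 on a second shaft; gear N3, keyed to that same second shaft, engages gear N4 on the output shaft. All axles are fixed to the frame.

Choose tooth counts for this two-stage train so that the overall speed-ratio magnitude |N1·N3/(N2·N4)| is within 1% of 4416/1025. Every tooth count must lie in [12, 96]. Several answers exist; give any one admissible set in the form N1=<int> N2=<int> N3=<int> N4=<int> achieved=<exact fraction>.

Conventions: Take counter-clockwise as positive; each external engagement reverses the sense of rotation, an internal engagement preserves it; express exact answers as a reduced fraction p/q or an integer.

class = fixed-axis compound train [2-stage, 4416/1025 wanted]
target = 4416/1025 in lowest terms: an exact hit needs N1·N3 = k·4416 and N2·N4 = k·1025 for one integer k, every count in [12, 96]; additionally prefer no 1:1 stage (N1 ≠ N2, N3 ≠ N4)
k = 1: N1·N3 = 4416 = 46·96, N2·N4 = 1025 = 25·41
achieved = 46·96/(25·41) = 4416/1025; |achieved − target| = 0 ≤ 1104/25625 ✓

N1=46 N2=25 N3=96 N4=41 achieved=4416/1025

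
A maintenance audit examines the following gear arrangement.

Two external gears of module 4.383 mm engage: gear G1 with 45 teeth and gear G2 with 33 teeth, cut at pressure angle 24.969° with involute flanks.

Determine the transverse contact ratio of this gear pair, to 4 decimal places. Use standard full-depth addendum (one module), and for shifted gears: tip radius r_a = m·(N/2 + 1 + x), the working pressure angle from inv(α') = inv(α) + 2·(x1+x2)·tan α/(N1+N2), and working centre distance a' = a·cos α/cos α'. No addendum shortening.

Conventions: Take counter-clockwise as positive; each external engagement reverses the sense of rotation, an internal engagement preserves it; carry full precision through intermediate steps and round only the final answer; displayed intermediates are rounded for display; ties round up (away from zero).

1.5069

topology: single-mesh involute geometry — m = 4.383, 45T/33T pair
base radii: r_b1 = 89.400345, r_b2 = 65.560253
tip radii: r_a1 = 103.000500, r_a2 = 76.702500
no profile shift: α' = α, a' = a
action lengths: √(r_a1²−r_b1²) = 51.153508, √(r_a2²−r_b2²) = 39.813650
base pitch p_b = π·m·cos α = 12.482643
CR = (51.153508 + 39.813650 − 170.937000·sin 24.96900°)/12.482643 = 1.506884
contact ratio ≈ 1.5069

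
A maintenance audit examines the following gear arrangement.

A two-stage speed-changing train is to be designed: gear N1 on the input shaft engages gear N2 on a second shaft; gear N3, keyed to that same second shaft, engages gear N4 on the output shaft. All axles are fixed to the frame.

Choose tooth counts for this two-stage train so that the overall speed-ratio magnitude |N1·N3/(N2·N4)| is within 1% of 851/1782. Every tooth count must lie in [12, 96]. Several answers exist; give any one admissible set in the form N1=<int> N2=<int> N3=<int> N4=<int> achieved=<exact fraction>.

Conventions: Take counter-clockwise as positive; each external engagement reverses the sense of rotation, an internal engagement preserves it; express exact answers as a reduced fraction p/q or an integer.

N1=23 N2=22 N3=37 N4=81 achieved=851/1782

2-stage fixed-axis compound train for ratio 851/1782
target = 851/1782 in lowest terms: an exact hit needs N1·N3 = k·851 and N2·N4 = k·1782 for one integer k, every count in [12, 96]; additionally prefer no 1:1 stage (N1 ≠ N2, N3 ≠ N4)
k = 1: N1·N3 = 851 = 23·37, N2·N4 = 1782 = 22·81
achieved = 23·37/(22·81) = 851/1782; |achieved − target| = 0 ≤ 851/178200 ✓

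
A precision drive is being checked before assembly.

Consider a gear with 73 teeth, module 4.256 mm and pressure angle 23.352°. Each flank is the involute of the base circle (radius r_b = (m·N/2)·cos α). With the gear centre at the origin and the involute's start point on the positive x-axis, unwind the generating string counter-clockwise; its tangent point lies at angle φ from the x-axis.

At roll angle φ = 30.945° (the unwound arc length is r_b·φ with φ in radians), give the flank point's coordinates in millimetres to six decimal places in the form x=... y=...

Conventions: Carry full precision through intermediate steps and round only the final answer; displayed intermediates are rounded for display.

x=161.927795 y=7.273426

recognized (one wheel, involute flank): single-mesh tooth geometry, m = 4.256, N = 73
pitch radius r_p = m·N/2 = 4.256·73/2 = 155.344000
base radius r_b = r_p·cos α = 155.344000·cos 23.352° = 142.619310
roll angle φ = 30.945° = 0.54009214 rad
x = r_b·(cos φ + φ·sin φ) = 161.927795
y = r_b·(sin φ − φ·cos φ) = 7.273426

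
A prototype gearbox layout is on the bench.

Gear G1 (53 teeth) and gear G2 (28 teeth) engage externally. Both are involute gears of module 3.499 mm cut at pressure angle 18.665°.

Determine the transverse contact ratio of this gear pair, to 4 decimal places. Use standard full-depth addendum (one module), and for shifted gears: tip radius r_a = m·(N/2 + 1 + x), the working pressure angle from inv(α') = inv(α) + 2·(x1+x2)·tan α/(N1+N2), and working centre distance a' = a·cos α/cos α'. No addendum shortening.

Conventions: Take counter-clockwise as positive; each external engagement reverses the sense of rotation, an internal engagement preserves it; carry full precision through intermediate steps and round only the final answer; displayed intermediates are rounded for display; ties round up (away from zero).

single-mesh involute tooth geometry (53T engaging 28T at module 3.499)
base radii: r_b1 = 87.846796, r_b2 = 46.409628
tip radii: r_a1 = 96.222500, r_a2 = 52.485000
no profile shift: α' = α, a' = a
action lengths: √(r_a1²−r_b1²) = 39.264615, √(r_a2²−r_b2²) = 24.511664
base pitch p_b = π·m·cos α = 10.414296
CR = (39.264615 + 24.511664 − 141.709500·sin 18.66500°)/10.414296 = 1.769143
contact ratio ≈ 1.7691

1.7691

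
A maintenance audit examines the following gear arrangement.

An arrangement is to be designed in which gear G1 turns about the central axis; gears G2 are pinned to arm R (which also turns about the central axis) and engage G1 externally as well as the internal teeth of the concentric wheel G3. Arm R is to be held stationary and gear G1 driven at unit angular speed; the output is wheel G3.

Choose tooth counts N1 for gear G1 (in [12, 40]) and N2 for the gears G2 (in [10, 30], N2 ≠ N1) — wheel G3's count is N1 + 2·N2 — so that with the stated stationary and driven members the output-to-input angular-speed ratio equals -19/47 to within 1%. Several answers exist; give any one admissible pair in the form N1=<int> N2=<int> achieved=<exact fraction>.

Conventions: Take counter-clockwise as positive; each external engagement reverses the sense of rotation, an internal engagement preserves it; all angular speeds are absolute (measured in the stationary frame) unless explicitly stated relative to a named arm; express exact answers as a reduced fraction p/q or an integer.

N1=19 N2=14 achieved=-19/47

design class (target -19/47): planetary set
Willis with ω_arm = 0: ω_ring/ω_sun = −N1/N3; set equal to -19/47  ⇒  N3/N1 = −1/(-19/47) = 47/19
N3 = N1 + 2·N2  ⇒  N2/N1 = (N3/N1 − 1)/2 = (47/19 − 1)/2 = 14/19
smallest multiple with N1 ≥ 12 and N2 ≥ 10: k = 1  ⇒  N1 = 1·19 = 19, N2 = 1·14 = 14 (N1 ≤ 40, N2 ≤ 30, N2 ≠ N1 ✓), N3 = 19 + 2·14 = 47
check: −N1/N3 with N1 = 19, N3 = 47 gives -19/47; |achieved − target| = 0 ≤ 19/4700 ✓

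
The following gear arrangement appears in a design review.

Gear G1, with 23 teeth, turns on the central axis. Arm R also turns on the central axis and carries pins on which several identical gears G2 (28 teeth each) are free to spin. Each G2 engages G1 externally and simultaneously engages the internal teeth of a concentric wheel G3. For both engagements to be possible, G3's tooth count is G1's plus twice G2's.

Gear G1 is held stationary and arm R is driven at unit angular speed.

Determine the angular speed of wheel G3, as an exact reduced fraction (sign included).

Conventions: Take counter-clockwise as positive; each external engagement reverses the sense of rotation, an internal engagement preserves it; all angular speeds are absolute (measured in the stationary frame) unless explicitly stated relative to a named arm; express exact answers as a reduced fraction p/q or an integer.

102/79

planetary set (23T centre, 28T on arm, 79T internal) — Willis relation
ring teeth: 23 + 2·28 = 79
23(ω_sun−ω_arm) = −79(ω_ring−ω_arm),  ω_sun = 0, ω_arm = 1
ω_ring = 1 − (23/79)(0−1) = 102/79
exact speed ratio = 102/79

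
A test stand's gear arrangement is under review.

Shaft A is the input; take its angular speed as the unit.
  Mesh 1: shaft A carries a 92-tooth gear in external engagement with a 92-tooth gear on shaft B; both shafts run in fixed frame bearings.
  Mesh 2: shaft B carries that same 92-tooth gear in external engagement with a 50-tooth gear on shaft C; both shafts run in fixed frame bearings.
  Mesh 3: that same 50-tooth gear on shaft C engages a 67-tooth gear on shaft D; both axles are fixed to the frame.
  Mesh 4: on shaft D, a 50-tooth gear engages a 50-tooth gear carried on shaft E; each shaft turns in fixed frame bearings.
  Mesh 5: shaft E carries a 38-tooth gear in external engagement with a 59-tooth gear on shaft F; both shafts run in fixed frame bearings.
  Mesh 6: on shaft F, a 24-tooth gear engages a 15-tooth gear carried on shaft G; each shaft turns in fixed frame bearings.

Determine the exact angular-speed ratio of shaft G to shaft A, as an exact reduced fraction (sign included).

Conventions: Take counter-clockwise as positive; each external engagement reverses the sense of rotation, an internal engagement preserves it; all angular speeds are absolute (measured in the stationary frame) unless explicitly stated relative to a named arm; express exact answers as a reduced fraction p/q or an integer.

27968/19765

class = fixed-axis compound train [6 meshes; 6 ratios multiply, 6 sense flips]
mesh 1 [92T→92T]: running ratio 1, sense −
mesh 2 [92T→50T]: running ratio 46/25, sense +
mesh 3 [50T→67T]: running ratio 92/67, sense −
mesh 4 [50T→50T]: running ratio 92/67, sense +
mesh 5 [38T→59T]: running ratio 3496/3953, sense −
mesh 6 [24T→15T]: running ratio 27968/19765, sense +
ω_out/ω_in = 27968/19765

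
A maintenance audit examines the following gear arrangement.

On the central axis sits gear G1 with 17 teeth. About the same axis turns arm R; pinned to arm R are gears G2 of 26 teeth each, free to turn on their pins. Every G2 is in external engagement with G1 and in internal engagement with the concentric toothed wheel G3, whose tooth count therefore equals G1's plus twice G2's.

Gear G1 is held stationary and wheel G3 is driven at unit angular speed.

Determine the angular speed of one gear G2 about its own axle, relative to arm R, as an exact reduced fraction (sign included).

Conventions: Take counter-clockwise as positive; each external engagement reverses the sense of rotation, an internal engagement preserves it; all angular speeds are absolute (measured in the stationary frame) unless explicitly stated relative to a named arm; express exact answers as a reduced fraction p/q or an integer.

1173/2236

topology: planetary set — G1 17T / G2 26T / G3 69T, arm = carrier (Willis)
ring teeth: 17 + 2·26 = 69
17(ω_sun−ω_arm) = −69(ω_ring−ω_arm),  ω_sun = 0, ω_ring = 1
17(0−ω_arm) = −69(1−ω_arm)  ⇒  86·ω_arm = 69  ⇒  ω_arm = 69/86
sun–planet mesh: 17·(0−69/86) = −26·(ω_p−ω_arm)  ⇒  ω_p−ω_arm = 1173/2236
exact speed ratio = 1173/2236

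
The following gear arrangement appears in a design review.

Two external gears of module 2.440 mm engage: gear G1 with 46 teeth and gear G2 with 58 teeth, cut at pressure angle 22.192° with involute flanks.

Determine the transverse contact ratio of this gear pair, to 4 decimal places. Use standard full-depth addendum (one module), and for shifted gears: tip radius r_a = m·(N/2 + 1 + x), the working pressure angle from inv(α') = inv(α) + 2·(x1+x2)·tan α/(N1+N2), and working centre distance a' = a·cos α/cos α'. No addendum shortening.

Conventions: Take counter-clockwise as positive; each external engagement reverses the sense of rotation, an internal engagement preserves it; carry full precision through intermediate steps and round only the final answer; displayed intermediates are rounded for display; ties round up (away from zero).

1.6515

topology: single-mesh involute geometry — m = 2.440, 46T/58T pair
base radii: r_b1 = 51.962817, r_b2 = 65.518335
tip radii: r_a1 = 58.560000, r_a2 = 73.200000
no profile shift: α' = α, a' = a
action lengths: √(r_a1²−r_b1²) = 27.002578, √(r_a2²−r_b2²) = 32.643342
base pitch p_b = π·m·cos α = 7.097652
CR = (27.002578 + 32.643342 − 126.880000·sin 22.19200°)/7.097652 = 1.651516
contact ratio ≈ 1.6515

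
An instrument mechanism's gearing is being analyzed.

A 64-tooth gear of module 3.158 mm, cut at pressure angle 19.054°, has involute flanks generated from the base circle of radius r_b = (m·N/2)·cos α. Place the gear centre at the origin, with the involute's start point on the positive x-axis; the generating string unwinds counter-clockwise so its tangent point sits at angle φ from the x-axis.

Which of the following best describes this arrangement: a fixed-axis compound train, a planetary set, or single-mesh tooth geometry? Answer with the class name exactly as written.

single-mesh tooth geometry

class = single-mesh tooth geometry [base-circle involute, m = 3.158, 64T]
classification: single-mesh tooth geometry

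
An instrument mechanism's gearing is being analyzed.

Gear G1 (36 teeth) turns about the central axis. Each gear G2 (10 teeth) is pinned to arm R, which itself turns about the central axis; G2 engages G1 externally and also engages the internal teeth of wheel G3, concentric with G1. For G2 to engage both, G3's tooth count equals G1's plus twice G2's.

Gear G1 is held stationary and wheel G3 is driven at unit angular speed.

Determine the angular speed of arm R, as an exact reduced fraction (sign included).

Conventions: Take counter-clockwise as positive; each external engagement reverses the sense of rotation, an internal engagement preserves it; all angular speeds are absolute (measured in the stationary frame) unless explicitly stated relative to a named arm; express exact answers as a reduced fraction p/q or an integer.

14/23

class = planetary set [G3 = 36+2·10 = 56; Willis about the carrier]
ring teeth: 36 + 2·10 = 56
36(ω_sun−ω_arm) = −56(ω_ring−ω_arm),  ω_sun = 0, ω_ring = 1
36(0−ω_arm) = −56(1−ω_arm)  ⇒  92·ω_arm = 56  ⇒  ω_arm = 14/23
exact speed ratio = 14/23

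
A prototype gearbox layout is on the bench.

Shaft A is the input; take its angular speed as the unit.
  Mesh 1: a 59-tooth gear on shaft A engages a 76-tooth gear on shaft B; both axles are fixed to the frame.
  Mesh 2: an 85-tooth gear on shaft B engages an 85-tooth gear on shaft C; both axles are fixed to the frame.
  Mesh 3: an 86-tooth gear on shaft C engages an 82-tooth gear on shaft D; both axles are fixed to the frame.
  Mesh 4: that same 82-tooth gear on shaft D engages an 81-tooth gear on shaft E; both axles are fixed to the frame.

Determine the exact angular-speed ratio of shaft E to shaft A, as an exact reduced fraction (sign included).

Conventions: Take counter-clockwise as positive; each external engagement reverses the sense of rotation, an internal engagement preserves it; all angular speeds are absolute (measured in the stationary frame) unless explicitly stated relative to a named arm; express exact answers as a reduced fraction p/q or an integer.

class = fixed-axis compound train [4 meshes; 4 ratios multiply, 4 sense flips]
mesh 1 [59T→76T]: running ratio 59/76, sense −
mesh 2 [85T→85T]: running ratio 59/76, sense +
mesh 3 [86T→82T]: running ratio 2537/3116, sense −
mesh 4 [82T→81T]: running ratio 2537/3078, sense +
ω_out/ω_in = 2537/3078

2537/3078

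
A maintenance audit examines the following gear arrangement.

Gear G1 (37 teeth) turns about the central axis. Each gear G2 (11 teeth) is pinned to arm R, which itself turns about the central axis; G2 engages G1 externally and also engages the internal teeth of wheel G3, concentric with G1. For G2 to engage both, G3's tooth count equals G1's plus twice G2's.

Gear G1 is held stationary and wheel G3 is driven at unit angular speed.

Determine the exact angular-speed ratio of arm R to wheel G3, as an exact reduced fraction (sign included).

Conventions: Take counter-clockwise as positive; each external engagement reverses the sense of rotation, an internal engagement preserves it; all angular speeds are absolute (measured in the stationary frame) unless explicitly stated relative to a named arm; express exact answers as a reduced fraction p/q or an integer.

59/96

planetary set (37T centre, 11T on arm, 59T internal) — Willis relation
ring teeth: 37 + 2·11 = 59
37(ω_sun−ω_arm) = −59(ω_ring−ω_arm),  ω_sun = 0, ω_ring = 1
37(0−ω_arm) = −59(1−ω_arm)  ⇒  96·ω_arm = 59  ⇒  ω_arm = 59/96
ω_out/ω_in = 59/96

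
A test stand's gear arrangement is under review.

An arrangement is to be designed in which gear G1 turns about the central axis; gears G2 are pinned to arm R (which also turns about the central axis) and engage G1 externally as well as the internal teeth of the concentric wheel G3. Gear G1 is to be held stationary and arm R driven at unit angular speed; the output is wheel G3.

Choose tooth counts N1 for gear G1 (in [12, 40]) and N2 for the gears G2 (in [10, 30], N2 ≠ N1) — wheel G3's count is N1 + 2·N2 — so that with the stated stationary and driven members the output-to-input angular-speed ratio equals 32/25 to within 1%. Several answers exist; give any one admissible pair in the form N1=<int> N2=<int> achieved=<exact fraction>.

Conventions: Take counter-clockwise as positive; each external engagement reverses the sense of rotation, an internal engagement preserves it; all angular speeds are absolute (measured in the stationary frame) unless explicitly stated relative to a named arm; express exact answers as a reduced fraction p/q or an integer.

N1=14 N2=18 achieved=32/25

class = planetary set [ratio 32/25 wanted; Willis about the carrier]
Willis with ω_sun = 0: ω_ring/ω_arm = (N1+N3)/N3; set equal to 32/25  ⇒  N3/N1 = 1/(32/25 − 1) = 25/7
N3 = N1 + 2·N2  ⇒  N2/N1 = (N3/N1 − 1)/2 = (25/7 − 1)/2 = 9/7
smallest multiple with N1 ≥ 12 and N2 ≥ 10: k = 2  ⇒  N1 = 2·7 = 14, N2 = 2·9 = 18 (N1 ≤ 40, N2 ≤ 30, N2 ≠ N1 ✓), N3 = 14 + 2·18 = 50
check: (N1+N3)/N3 with N1 = 14, N3 = 50 gives 32/25; |achieved − target| = 0 ≤ 8/625 ✓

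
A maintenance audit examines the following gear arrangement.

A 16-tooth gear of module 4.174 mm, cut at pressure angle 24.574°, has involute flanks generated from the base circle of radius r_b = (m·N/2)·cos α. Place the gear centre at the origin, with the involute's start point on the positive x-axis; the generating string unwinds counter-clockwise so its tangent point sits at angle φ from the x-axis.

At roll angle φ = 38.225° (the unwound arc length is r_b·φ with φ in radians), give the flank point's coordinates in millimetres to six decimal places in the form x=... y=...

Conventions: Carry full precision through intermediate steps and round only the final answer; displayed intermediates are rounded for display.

x=36.392073 y=2.874140

topology: single-mesh involute geometry — m = 4.174, N = 16
pitch radius r_p = m·N/2 = 4.174·16/2 = 33.392000
base radius r_b = r_p·cos α = 33.392000·cos 24.574° = 30.367517
roll angle φ = 38.225° = 0.66715211 rad
x = r_b·(cos φ + φ·sin φ) = 36.392073
y = r_b·(sin φ − φ·cos φ) = 2.874140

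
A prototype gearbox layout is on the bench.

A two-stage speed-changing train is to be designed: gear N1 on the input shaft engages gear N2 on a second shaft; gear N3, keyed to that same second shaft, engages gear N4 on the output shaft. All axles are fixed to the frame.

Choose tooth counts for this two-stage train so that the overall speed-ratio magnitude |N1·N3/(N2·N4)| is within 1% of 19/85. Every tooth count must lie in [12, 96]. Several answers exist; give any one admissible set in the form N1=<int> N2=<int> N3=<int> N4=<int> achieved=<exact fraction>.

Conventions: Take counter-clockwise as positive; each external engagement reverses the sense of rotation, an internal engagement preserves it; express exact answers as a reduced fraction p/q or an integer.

topology: fixed-axis compound train — 2 stages, target 19/85
target = 19/85 in lowest terms: an exact hit needs N1·N3 = k·19 and N2·N4 = k·85 for one integer k, every count in [12, 96]; additionally prefer no 1:1 stage (N1 ≠ N2, N3 ≠ N4)
k = 1…11: no 1:1-free in-range split of k·19 and k·85 into factor pairs; take k = 12
k = 12: N1·N3 = 228 = 12·19, N2·N4 = 1020 = 85·12
achieved = 12·19/(85·12) = 19/85; |achieved − target| = 0 ≤ 19/8500 ✓

N1=12 N2=85 N3=19 N4=12 achieved=19/85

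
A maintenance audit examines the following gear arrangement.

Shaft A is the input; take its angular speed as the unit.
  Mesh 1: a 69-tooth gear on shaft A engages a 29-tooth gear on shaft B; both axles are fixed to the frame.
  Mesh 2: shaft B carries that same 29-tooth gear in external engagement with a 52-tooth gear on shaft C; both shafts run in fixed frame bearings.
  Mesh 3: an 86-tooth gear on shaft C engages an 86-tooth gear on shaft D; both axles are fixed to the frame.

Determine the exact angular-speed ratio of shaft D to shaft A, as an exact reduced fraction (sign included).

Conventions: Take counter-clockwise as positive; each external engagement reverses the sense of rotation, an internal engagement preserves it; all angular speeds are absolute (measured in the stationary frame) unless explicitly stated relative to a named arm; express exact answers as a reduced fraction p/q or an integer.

-69/52

class = fixed-axis compound train [3 meshes; 3 ratios multiply, 3 sense flips]
mesh 1 [69T→29T]: running ratio 69/29, sense −
mesh 2 [29T→52T]: running ratio 69/52, sense +
mesh 3 [86T→86T]: running ratio 69/52, sense −
ω_out/ω_in = -69/52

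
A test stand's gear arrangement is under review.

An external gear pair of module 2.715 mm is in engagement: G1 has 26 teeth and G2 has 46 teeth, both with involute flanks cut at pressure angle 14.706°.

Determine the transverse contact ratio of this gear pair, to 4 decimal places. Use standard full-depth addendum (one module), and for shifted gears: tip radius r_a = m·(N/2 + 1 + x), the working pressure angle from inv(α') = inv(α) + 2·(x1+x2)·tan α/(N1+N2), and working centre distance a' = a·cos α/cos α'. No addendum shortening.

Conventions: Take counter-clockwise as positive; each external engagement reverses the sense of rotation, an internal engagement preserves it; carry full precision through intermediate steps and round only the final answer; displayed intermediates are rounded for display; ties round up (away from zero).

class = single-mesh tooth geometry [involute pair 26T × 46T, m = 2.715]
base radii: r_b1 = 34.138777, r_b2 = 60.399375
tip radii: r_a1 = 38.010000, r_a2 = 65.160000
no profile shift: α' = α, a' = a
action lengths: √(r_a1²−r_b1²) = 16.712390, √(r_a2²−r_b2²) = 24.448744
base pitch p_b = π·m·cos α = 8.250010
CR = (16.712390 + 24.448744 − 97.740000·sin 14.70600°)/8.250010 = 1.981686
contact ratio ≈ 1.9817

1.9817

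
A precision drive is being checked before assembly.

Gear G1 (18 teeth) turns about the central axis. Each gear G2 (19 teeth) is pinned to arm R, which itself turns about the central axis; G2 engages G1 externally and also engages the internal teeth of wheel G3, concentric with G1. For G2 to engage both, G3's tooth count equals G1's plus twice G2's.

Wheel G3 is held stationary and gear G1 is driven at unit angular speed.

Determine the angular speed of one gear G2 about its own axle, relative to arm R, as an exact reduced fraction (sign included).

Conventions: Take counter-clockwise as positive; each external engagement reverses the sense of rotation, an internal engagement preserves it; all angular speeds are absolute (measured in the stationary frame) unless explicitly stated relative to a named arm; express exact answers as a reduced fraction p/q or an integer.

recognized (axles ride arm R): planetary set, 18/19/56 teeth
ring teeth: 18 + 2·19 = 56
18(ω_sun−ω_arm) = −56(ω_ring−ω_arm),  ω_ring = 0, ω_sun = 1
18(1−ω_arm) = −56(0−ω_arm)  ⇒  74·ω_arm = 18  ⇒  ω_arm = 9/37
sun–planet mesh: 18·(1−9/37) = −19·(ω_p−ω_arm)  ⇒  ω_p−ω_arm = -504/703
exact speed ratio = -504/703

-504/703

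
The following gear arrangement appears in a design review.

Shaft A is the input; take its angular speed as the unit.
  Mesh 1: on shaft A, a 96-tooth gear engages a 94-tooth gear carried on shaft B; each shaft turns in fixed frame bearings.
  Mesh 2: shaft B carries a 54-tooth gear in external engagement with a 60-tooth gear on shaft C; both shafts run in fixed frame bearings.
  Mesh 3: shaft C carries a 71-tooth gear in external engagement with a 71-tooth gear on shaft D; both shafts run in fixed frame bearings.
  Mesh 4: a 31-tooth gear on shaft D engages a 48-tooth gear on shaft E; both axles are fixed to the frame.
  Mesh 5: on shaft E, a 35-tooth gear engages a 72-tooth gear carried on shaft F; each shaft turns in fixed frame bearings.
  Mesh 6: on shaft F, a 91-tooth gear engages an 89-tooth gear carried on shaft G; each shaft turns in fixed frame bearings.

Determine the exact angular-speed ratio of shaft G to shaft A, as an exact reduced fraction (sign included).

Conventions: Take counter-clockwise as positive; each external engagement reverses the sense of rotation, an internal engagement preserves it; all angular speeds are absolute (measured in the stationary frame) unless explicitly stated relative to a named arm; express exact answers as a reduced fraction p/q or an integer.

19747/66928

class = fixed-axis compound train [6 meshes; 6 ratios multiply, 6 sense flips]
mesh 1 [96T→94T]: running ratio 48/47, sense −
mesh 2 [54T→60T]: running ratio 216/235, sense +
mesh 3 [71T→71T]: running ratio 216/235, sense −
mesh 4 [31T→48T]: running ratio 279/470, sense +
mesh 5 [35T→72T]: running ratio 217/752, sense −
mesh 6 [91T→89T]: running ratio 19747/66928, sense +
ω_out/ω_in = 19747/66928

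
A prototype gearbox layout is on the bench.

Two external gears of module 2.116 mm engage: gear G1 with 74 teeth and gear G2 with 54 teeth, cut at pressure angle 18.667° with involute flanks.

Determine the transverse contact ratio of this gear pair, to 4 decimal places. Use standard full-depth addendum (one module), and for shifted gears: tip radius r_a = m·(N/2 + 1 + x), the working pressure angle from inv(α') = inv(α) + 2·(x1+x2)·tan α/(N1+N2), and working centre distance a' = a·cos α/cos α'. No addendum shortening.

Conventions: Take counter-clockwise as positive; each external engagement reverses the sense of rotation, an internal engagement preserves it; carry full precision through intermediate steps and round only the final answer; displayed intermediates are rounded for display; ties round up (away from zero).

1.8730

class = single-mesh tooth geometry [involute pair 74T × 54T, m = 2.116]
base radii: r_b1 = 74.173432, r_b2 = 54.126559
tip radii: r_a1 = 80.408000, r_a2 = 59.248000
no profile shift: α' = α, a' = a
action lengths: √(r_a1²−r_b1²) = 31.044298, √(r_a2²−r_b2²) = 24.096497
base pitch p_b = π·m·cos α = 6.297911
CR = (31.044298 + 24.096497 − 135.424000·sin 18.66700°)/6.297911 = 1.873000
contact ratio ≈ 1.8730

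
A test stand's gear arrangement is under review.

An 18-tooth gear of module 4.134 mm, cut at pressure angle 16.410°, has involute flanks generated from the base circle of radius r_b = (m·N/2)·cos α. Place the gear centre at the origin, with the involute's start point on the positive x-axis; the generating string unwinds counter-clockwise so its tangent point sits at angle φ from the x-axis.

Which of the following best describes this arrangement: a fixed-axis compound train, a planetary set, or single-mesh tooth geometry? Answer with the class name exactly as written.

single-mesh involute tooth geometry (18T wheel at module 4.134)
classification: single-mesh tooth geometry

single-mesh tooth geometry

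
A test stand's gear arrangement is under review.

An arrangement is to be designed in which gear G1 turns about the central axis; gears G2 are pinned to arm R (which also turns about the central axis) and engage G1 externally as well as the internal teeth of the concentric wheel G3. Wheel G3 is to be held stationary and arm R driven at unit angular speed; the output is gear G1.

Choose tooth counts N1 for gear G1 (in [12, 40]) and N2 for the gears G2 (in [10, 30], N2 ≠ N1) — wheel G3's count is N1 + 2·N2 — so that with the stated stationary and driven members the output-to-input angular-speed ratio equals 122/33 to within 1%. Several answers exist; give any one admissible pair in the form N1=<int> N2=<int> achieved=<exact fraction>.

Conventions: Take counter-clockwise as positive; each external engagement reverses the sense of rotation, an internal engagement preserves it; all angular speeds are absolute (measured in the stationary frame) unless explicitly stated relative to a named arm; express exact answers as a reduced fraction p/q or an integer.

N1=33 N2=28 achieved=122/33

design class (target 122/33): planetary set
Willis with ω_ring = 0: ω_sun/ω_arm = (N1+N3)/N1; set equal to 122/33  ⇒  N3/N1 = 122/33 − 1 = 89/33
N3 = N1 + 2·N2  ⇒  N2/N1 = (N3/N1 − 1)/2 = (89/33 − 1)/2 = 28/33
smallest multiple with N1 ≥ 12 and N2 ≥ 10: k = 1  ⇒  N1 = 1·33 = 33, N2 = 1·28 = 28 (N1 ≤ 40, N2 ≤ 30, N2 ≠ N1 ✓), N3 = 33 + 2·28 = 89
check: (N1+N3)/N1 with N1 = 33, N3 = 89 gives 122/33; |achieved − target| = 0 ≤ 61/1650 ✓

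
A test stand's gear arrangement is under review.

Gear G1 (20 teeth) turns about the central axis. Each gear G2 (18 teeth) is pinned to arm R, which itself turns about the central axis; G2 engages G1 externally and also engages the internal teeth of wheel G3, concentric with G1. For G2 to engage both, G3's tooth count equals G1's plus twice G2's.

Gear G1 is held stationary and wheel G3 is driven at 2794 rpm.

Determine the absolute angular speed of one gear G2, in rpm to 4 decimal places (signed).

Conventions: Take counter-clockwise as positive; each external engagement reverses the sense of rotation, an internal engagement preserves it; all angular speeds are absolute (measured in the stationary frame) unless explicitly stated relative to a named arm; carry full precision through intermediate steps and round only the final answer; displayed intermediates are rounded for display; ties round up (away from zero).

+4346.2222 rpm

topology: planetary set — G1 20T / G2 18T / G3 56T, arm = carrier (Willis)
normalise by the input: solve with ω_ring = 1, then scale by 2794 rpm
ring teeth: 20 + 2·18 = 56
20(ω_sun−ω_arm) = −56(ω_ring−ω_arm),  ω_sun = 0, ω_ring = 1
20(0−ω_arm) = −56(1−ω_arm)  ⇒  76·ω_arm = 56  ⇒  ω_arm = 14/19
sun–planet mesh: 20·(0−14/19) = −18·(ω_p−ω_arm)  ⇒  ω_p−ω_arm = 140/171
ω_p = 14/19 + 140/171 = 14/9
scale: ω_p = 14/9 × 2794 rpm = +4346.2222 rpm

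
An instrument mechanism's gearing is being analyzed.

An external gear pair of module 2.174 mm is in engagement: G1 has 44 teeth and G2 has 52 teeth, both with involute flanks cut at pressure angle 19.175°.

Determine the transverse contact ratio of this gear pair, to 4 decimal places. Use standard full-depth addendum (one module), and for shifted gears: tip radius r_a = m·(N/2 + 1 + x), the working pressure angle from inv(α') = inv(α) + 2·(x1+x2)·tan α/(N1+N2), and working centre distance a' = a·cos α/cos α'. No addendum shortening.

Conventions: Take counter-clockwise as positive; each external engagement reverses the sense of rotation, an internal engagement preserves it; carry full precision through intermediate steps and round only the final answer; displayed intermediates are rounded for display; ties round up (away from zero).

topology: single-mesh involute geometry — m = 2.174, 44T/52T pair
base radii: r_b1 = 45.174492, r_b2 = 53.388036
tip radii: r_a1 = 50.002000, r_a2 = 58.698000
no profile shift: α' = α, a' = a
action lengths: √(r_a1²−r_b1²) = 21.435142, √(r_a2²−r_b2²) = 24.396164
base pitch p_b = π·m·cos α = 6.450902
CR = (21.435142 + 24.396164 − 104.352000·sin 19.17500°)/6.450902 = 1.791442
contact ratio ≈ 1.7914

1.7914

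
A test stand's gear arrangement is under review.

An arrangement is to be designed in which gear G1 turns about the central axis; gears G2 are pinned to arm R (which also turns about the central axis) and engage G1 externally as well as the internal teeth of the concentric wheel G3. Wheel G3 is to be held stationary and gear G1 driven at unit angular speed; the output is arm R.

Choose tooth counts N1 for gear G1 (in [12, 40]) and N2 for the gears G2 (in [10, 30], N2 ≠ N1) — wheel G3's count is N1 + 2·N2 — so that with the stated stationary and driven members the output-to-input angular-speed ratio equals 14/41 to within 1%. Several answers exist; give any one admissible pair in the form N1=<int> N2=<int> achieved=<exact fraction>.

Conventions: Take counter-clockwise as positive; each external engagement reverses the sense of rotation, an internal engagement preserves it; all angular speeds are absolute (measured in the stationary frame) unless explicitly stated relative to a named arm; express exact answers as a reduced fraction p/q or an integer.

N1=28 N2=13 achieved=14/41

topology: planetary set — design target 14/41, arm = carrier (Willis)
Willis with ω_ring = 0: ω_arm/ω_sun = N1/(N1+N3); set equal to 14/41  ⇒  N3/N1 = 1/(14/41) − 1 = 27/14
N3 = N1 + 2·N2  ⇒  N2/N1 = (N3/N1 − 1)/2 = (27/14 − 1)/2 = 13/28
smallest multiple with N1 ≥ 12 and N2 ≥ 10: k = 1  ⇒  N1 = 1·28 = 28, N2 = 1·13 = 13 (N1 ≤ 40, N2 ≤ 30, N2 ≠ N1 ✓), N3 = 28 + 2·13 = 54
check: N1/(N1+N3) with N1 = 28, N3 = 54 gives 14/41; |achieved − target| = 0 ≤ 7/2050 ✓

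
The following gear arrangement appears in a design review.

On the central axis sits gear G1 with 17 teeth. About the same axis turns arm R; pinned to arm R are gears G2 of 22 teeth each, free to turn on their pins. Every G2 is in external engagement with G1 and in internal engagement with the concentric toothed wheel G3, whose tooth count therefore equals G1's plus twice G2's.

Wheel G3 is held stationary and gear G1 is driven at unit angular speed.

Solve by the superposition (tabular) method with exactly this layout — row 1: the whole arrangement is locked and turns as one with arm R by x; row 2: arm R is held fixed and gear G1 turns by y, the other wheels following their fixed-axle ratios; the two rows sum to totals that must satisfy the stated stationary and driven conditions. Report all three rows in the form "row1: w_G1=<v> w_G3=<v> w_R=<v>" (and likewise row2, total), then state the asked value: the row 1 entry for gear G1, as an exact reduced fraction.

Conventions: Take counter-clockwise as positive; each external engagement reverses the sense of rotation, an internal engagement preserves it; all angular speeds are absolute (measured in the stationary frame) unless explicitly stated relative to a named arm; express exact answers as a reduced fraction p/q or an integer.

recognized (axles ride arm R): planetary set, 17/22/61 teeth
row 1 (train locked, turned with arm): all members turn x
row 2 (arm held, sun turns y): ω_ring = −(17/61)·y, ω_arm = 0
boundary: total ω_ring = x − (17/61)·y = 0 and total ω_sun = x + y = 1  ⇒  y = 61/78, x = 17/78
row 2 ring = −(17/61)·61/78 = -17/78
totals (row 1 + row 2): sun 17/78 + 61/78 = 1, ring 17/78 + (-17/78) = 0, arm 17/78 + 0 = 17/78
asked cell (row1, sun) = 17/78

row1: w_G1=17/78 w_G3=17/78 w_R=17/78
row2: w_G1=61/78 w_G3=-17/78 w_R=0
total: w_G1=1 w_G3=0 w_R=17/78
asked value: 17/78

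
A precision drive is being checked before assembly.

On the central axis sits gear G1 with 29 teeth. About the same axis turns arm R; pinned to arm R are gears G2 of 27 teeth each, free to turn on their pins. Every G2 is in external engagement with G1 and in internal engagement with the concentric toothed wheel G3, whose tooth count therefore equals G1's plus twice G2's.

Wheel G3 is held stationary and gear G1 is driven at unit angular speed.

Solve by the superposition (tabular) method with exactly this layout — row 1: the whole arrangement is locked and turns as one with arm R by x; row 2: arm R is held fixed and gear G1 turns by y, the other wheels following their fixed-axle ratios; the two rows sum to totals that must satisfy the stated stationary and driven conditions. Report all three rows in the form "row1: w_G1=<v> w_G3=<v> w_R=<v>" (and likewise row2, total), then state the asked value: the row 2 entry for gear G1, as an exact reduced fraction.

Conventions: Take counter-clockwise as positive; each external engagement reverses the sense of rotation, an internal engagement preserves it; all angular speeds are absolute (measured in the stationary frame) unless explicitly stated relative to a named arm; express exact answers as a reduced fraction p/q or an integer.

row1: w_G1=29/112 w_G3=29/112 w_R=29/112
row2: w_G1=83/112 w_G3=-29/112 w_R=0
total: w_G1=1 w_G3=0 w_R=29/112
asked value: 83/112

class = planetary set [G3 = 29+2·27 = 83; Willis about the carrier]
row 1 (train locked, turned with arm): all members turn x
superposition row 2 [arm held]: sun y, ring −(29/83)·y, arm 0
boundary: total ω_ring = x − (29/83)·y = 0 and total ω_sun = x + y = 1  ⇒  y = 83/112, x = 29/112
row 2 ring = −(29/83)·83/112 = -29/112
totals (row 1 + row 2): sun 29/112 + 83/112 = 1, ring 29/112 + (-29/112) = 0, arm 29/112 + 0 = 29/112
asked cell (row2, sun) = 83/112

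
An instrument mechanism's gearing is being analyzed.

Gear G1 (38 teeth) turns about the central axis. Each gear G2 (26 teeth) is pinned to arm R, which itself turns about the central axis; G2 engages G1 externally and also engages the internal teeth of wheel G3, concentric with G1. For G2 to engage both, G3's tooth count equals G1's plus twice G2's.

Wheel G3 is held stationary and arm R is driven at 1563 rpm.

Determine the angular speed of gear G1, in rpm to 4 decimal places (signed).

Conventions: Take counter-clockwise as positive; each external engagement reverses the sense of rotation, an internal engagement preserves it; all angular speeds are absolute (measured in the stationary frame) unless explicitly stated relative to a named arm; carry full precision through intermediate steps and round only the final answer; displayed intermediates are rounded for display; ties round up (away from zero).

planetary set (38T centre, 26T on arm, 90T internal) — Willis relation
normalise by the input: solve with ω_arm = 1, then scale by 1563 rpm
ring teeth: 38 + 2·26 = 90
38(ω_sun−ω_arm) = −90(ω_ring−ω_arm),  ω_ring = 0, ω_arm = 1
ω_sun = 1 − (90/38)(0−1) = 64/19
scale: ω_sun = 64/19 × 1563 rpm = +5264.8421 rpm

+5264.8421 rpm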